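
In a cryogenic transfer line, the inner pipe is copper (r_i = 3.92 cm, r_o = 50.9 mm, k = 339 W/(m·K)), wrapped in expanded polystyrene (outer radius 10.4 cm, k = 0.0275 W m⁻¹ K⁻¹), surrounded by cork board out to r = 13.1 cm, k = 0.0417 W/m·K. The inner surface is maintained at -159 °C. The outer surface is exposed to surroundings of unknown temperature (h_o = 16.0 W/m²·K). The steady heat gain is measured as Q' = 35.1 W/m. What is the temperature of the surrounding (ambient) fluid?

T_out = 19.7 °C

Sum the resistances:
  R'_copper = ln(0.0509/0.0392)/(2πk) = 0.2612/(2π·339) = 1.226×10^-4 m·K/W
  R'_expanded polystyrene = ln(0.104/0.0509)/(2πk) = 0.7145/(2π·0.0275) = 4.135 m·K/W
  R'_cork board = ln(0.131/0.104)/(2πk) = 0.2308/(2π·0.0417) = 0.8809 m·K/W
  R'_conv,out = 1/(2πr h) = 1/(2π·0.131·16.0) = 0.07593 m·K/W
ΣR = 5.092 m·K/W
ΔT = Q'·ΣR = 35.1 × 5.092 = 178.7 K
Heat flows inward, so T_out = T_in + ΔT = -159 + 178.7 = 19.7 °C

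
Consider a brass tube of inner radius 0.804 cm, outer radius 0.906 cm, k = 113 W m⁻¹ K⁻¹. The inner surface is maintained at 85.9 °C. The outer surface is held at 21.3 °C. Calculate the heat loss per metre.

Q' = 3.84×10^5 W/m

Q' = 2πk·ΔT/ln(r₂/r₁) = 2π × 113 × 64.6 / ln(0.00906/0.00804) = 3.84×10^5 W/m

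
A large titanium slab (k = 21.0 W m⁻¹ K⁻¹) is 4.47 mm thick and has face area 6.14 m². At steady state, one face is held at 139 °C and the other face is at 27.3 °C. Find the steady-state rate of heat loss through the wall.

Q = kA·ΔT/L = 21.0 × 6.14 × |139 °C − 27.3 °C| / 0.00447 = 3.22×10^6 W

Q = 3220 kW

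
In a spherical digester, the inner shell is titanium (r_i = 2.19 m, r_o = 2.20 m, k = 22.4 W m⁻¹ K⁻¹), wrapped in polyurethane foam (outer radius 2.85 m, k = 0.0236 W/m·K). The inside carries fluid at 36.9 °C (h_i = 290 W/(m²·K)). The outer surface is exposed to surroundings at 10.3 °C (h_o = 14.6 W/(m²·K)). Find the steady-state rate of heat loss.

Series thermal resistances, inner to outer:
  R_conv,in = 1/(4πr²h) = 1/(4π·2.19²·290) = 5.721×10^-5 K/W
  R_titanium = (1/2.19 − 1/2.20)/(4πk) = 0.002076/(4π·22.4) = 7.374×10^-6 K/W
  R_polyurethane foam = (1/2.20 − 1/2.85)/(4πk) = 0.1037/(4π·0.0236) = 0.3496 K/W
  R_conv,out = 1/(4πr²h) = 1/(4π·2.85²·14.6) = 6.710×10^-4 K/W
ΣR = 5.721×10^-5 + 7.374×10^-6 + 0.3496 + 6.710×10^-4 = 0.3503 K/W
Q = ΔT/ΣR = (36.9 °C − 10.3 °C)/0.3503 = 75.9 W

Q = 75.9 W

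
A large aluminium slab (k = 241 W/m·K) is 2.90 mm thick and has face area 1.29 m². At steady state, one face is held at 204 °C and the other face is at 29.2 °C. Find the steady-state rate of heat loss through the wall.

Q = 1.87×10^7 W

Q = kA·ΔT/L = 241 × 1.29 × |204 °C − 29.2 °C| / 0.00290 = 1.87×10^7 W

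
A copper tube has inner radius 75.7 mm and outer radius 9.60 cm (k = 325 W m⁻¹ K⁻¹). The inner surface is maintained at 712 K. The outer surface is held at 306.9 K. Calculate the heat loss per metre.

Q' = 3.48×10^6 W/m

Q' = 2πk·ΔT/ln(r₂/r₁) = 2π × 325 × 405.1 / ln(0.0960/0.0757) = 3.48×10^6 W/m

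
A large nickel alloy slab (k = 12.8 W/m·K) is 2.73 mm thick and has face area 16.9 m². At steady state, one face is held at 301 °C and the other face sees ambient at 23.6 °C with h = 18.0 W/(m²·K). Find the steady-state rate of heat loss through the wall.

Resistance network (inner→outer):
  R_nickel alloy = L/(kA) = 0.00273/(12.8·16.9) = 1.262×10^-5 K/W
  R_conv,out = 1/(hA) = 1/(18.0·16.9) = 0.003287 K/W
ΣR = 1.262×10^-5 + 0.003287 = 0.003300 K/W
Q = ΔT/ΣR = (301 °C − 23.6 °C)/0.003300 = 84100 W

Q = 84100 W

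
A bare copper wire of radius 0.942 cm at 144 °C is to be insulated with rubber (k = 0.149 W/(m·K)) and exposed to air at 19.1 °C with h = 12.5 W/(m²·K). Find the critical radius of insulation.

r_cr = 1.19 cm

For a cylinder, r_cr = k_ins/h = 0.149/12.5 = 0.0119 m = 1.19 cm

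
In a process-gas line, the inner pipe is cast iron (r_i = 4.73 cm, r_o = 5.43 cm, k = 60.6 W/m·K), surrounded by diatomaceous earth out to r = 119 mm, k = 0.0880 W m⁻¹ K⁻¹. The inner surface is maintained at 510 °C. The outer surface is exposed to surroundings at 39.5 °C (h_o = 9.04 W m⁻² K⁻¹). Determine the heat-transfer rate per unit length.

Q' = 300 W/m

Resistance network (inner→outer):
  R'_cast iron = ln(0.0543/0.0473)/(2πk) = 0.1380/(2π·60.6) = 3.625×10^-4 m·K/W
  R'_diatomaceous earth = ln(0.119/0.0543)/(2πk) = 0.7846/(2π·0.0880) = 1.419 m·K/W
  R'_conv,out = 1/(2πr h) = 1/(2π·0.119·9.04) = 0.1479 m·K/W
ΣR = 3.625×10^-4 + 1.419 + 0.1479 = 1.567 m·K/W
Q' = ΔT/ΣR = (510 °C − 39.5 °C)/1.567 = 300 W/m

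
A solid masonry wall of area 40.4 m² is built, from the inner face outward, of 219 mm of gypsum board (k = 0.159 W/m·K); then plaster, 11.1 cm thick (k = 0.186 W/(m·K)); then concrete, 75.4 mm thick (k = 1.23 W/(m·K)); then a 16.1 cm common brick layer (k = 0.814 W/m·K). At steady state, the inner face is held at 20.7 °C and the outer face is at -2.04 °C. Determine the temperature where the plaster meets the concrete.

T = 0.60 °C

Treat each layer as a resistance in series:
  R_gypsum board = L/(kA) = 0.219/(0.159·40.4) = 0.03409 K/W
  R_plaster = L/(kA) = 0.111/(0.186·40.4) = 0.01477 K/W
  R_concrete = L/(kA) = 0.0754/(1.23·40.4) = 0.001517 K/W
  R_common brick = L/(kA) = 0.161/(0.814·40.4) = 0.004896 K/W
ΣR = 0.03409 + 0.01477 + 0.001517 + 0.004896 = 0.05527 K/W
Q = ΔT/ΣR = (20.7 °C − -2.04 °C)/0.05527 = 411.4 W
From the inner boundary to the plaster/concrete interface, ΣR_partial = 0.04886 K/W.
T_interface = T_in − Q·ΣR_partial = 20.7 °C − (411.4)(0.04886) = 0.60 °C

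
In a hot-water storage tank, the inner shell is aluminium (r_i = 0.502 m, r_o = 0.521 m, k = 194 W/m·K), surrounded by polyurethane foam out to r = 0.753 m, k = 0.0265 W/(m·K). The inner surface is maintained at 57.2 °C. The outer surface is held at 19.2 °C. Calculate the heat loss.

Treat each layer as a resistance in series:
  R_aluminium = (1/0.502 − 1/0.521)/(4πk) = 0.07265/(4π·194) = 2.980×10^-5 K/W
  R_polyurethane foam = (1/0.521 − 1/0.753)/(4πk) = 0.5914/(4π·0.0265) = 1.776 K/W
ΣR = 2.980×10^-5 + 1.776 = 1.776 K/W
Q = ΔT/ΣR = (57.2 °C − 19.2 °C)/1.776 = 21.4 W

Q = 21.4 W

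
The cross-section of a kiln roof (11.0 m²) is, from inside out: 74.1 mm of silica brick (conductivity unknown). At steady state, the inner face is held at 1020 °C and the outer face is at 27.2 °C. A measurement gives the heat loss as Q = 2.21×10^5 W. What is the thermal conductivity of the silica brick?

k = 1.50 W/m·K

ΣR = ΔT/Q = |1020 − 27.2|/2.21×10^5 = 0.004492 K/W
L/(kA) = 0.004492 ⇒ k = 0.0741/(0.004492·11.0) = 1.50 W/m·K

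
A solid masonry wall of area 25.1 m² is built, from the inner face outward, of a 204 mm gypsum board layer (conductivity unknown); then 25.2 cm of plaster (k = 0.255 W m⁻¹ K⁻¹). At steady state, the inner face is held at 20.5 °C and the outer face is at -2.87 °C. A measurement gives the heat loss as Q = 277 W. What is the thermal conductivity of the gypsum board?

ΣR = ΔT/Q = |20.5 − -2.87|/277 = 0.08437 K/W
Known resistances:
  R_plaster = L/(kA) = 0.252/(0.255·25.1) = 0.03937 K/W
R_gypsum board = ΣR − ΣR_known = 0.08437 − 0.03937 = 0.04500 K/W
L/(kA) = 0.04500 ⇒ k = 0.204/(0.04500·25.1) = 0.181 W/m·K

k = 0.181 W/m·K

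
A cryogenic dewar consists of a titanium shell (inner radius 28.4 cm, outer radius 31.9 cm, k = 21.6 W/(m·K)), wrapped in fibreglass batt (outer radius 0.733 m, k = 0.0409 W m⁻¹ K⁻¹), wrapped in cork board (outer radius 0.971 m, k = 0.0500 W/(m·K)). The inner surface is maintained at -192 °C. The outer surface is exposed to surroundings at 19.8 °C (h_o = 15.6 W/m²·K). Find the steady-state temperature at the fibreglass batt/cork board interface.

T = -8.8 °C

Resistance network (inner→outer):
  R_titanium = (1/0.284 − 1/0.319)/(4πk) = 0.3863/(4π·21.6) = 0.001423 K/W
  R_fibreglass batt = (1/0.319 − 1/0.733)/(4πk) = 1.771/(4π·0.0409) = 3.445 K/W
  R_cork board = (1/0.733 − 1/0.971)/(4πk) = 0.3344/(4π·0.0500) = 0.5322 K/W
  R_conv,out = 1/(4πr²h) = 1/(4π·0.971²·15.6) = 0.005410 K/W
ΣR = 0.001423 + 3.445 + 0.5322 + 0.005410 = 3.984 K/W
Q = ΔT/ΣR = (-192 °C − 19.8 °C)/3.984 = -53.16 W
From the inner boundary to the fibreglass batt/cork board interface, ΣR_partial = 3.446 K/W.
T_interface = T_in − Q·ΣR_partial = -192 °C − (-53.16)(3.446) = -8.8 °C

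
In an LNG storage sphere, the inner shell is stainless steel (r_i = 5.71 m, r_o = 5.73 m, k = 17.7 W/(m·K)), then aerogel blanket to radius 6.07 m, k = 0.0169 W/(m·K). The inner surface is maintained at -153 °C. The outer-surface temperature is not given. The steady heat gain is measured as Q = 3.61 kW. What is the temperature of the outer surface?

Series resistances:
  R_stainless steel = (1/5.71 − 1/5.73)/(4πk) = 6.113×10^-4/(4π·17.7) = 2.748×10^-6 K/W
  R_aerogel blanket = (1/5.73 − 1/6.07)/(4πk) = 0.009775/(4π·0.0169) = 0.04603 K/W
ΣR = 0.04603 K/W
ΔT = Q·ΣR = 3610 × 0.04603 = 166.2 K
Heat flows inward, so T_out = T_in + ΔT = -153 + 166.2 = 13.2 °C

T_out = 13.2 °C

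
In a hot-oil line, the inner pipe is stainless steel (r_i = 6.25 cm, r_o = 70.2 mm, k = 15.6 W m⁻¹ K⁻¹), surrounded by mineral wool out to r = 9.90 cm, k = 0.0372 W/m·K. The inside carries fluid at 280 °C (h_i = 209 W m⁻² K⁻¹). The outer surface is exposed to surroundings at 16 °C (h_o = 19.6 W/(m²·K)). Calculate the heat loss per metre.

Series thermal resistances, inner to outer:
  R'_conv,in = 1/(2πr h) = 1/(2π·0.0625·209) = 0.01218 m·K/W
  R'_stainless steel = ln(0.0702/0.0625)/(2πk) = 0.1162/(2π·15.6) = 0.001185 m·K/W
  R'_mineral wool = ln(0.0990/0.0702)/(2πk) = 0.3438/(2π·0.0372) = 1.471 m·K/W
  R'_conv,out = 1/(2πr h) = 1/(2π·0.0990·19.6) = 0.08202 m·K/W
ΣR = 0.01218 + 0.001185 + 1.471 + 0.08202 = 1.566 m·K/W
Q' = ΔT/ΣR = (280 °C − 16 °C)/1.566 = 169 W/m

Q' = 169 W/m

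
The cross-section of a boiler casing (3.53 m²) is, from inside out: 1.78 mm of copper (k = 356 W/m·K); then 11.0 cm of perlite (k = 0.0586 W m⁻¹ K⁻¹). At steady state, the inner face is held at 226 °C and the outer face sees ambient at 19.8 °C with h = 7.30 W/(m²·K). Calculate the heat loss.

Resistance network (inner→outer):
  R_copper = L/(kA) = 0.00178/(356·3.53) = 1.416×10^-6 K/W
  R_perlite = L/(kA) = 0.110/(0.0586·3.53) = 0.5318 K/W
  R_conv,out = 1/(hA) = 1/(7.30·3.53) = 0.03881 K/W
ΣR = 1.416×10^-6 + 0.5318 + 0.03881 = 0.5706 K/W
Q = ΔT/ΣR = (226 °C − 19.8 °C)/0.5706 = 361 W

Q = 361 W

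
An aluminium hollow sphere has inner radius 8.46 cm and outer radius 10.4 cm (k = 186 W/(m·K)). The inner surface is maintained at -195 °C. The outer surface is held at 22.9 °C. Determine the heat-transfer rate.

Q = 231 kW

Q = 4πk·ΔT/(1/r₁ − 1/r₂) = 4π × 186 × 217.9 / (1/0.0846 − 1/0.104) = 2.31×10^5 W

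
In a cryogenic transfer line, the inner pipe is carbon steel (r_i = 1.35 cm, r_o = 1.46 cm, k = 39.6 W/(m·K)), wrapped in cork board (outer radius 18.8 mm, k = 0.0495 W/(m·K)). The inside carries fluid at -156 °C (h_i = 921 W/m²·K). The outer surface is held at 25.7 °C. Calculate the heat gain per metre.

Treat each layer as a resistance in series:
  R'_conv,in = 1/(2πr h) = 1/(2π·0.0135·921) = 0.01280 m·K/W
  R'_carbon steel = ln(0.0146/0.0135)/(2πk) = 0.07833/(2π·39.6) = 3.148×10^-4 m·K/W
  R'_cork board = ln(0.0188/0.0146)/(2πk) = 0.2528/(2π·0.0495) = 0.8129 m·K/W
ΣR = 0.01280 + 3.148×10^-4 + 0.8129 = 0.8260 m·K/W
Q' = ΔT/ΣR = (-156 °C − 25.7 °C)/0.8260 = -220 W/m
(Negative Q' ⇒ heat flows inward; heat gain = 220 W/m.)

Q' = 220 W/m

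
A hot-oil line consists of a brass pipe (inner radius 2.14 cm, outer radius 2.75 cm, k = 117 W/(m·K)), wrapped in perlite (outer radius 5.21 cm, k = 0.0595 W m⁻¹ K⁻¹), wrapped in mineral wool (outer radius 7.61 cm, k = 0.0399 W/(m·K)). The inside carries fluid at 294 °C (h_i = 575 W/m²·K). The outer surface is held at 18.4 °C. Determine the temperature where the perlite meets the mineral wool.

T = 147 °C

Resistance network (inner→outer):
  R'_conv,in = 1/(2πr h) = 1/(2π·0.0214·575) = 0.01293 m·K/W
  R'_brass = ln(0.0275/0.0214)/(2πk) = 0.2508/(2π·117) = 3.412×10^-4 m·K/W
  R'_perlite = ln(0.0521/0.0275)/(2πk) = 0.6390/(2π·0.0595) = 1.709 m·K/W
  R'_mineral wool = ln(0.0761/0.0521)/(2πk) = 0.3789/(2π·0.0399) = 1.511 m·K/W
ΣR = 0.01293 + 3.412×10^-4 + 1.709 + 1.511 = 3.233 m·K/W
Q' = ΔT/ΣR = (294 °C − 18.4 °C)/3.233 = 85.25 W/m
From the inner boundary to the perlite/mineral wool interface, ΣR_partial = 1.722 m·K/W.
T_interface = T_in − Q'·ΣR_partial = 294 °C − (85.25)(1.722) = 147 °C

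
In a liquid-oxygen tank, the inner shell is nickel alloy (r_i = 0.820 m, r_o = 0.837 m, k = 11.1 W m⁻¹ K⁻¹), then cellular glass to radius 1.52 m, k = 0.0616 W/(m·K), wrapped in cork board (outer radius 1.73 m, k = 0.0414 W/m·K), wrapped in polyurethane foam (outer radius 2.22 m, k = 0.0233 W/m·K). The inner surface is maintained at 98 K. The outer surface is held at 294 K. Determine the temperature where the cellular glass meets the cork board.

T = 204.0 K

Resistance network (inner→outer):
  R_nickel alloy = (1/0.820 − 1/0.837)/(4πk) = 0.02477/(4π·11.1) = 1.776×10^-4 K/W
  R_cellular glass = (1/0.837 − 1/1.52)/(4πk) = 0.5368/(4π·0.0616) = 0.6935 K/W
  R_cork board = (1/1.52 − 1/1.73)/(4πk) = 0.07986/(4π·0.0414) = 0.1535 K/W
  R_polyurethane foam = (1/1.73 − 1/2.22)/(4πk) = 0.1276/(4π·0.0233) = 0.4357 K/W
ΣR = 1.776×10^-4 + 0.6935 + 0.1535 + 0.4357 = 1.283 K/W
Q = ΔT/ΣR = (98 K − 294 K)/1.283 = -152.8 W
From the inner boundary to the cellular glass/cork board interface, ΣR_partial = 0.6937 K/W.
T_interface = T_in − Q·ΣR_partial = 98 K − (-152.8)(0.6937) = 204.0 K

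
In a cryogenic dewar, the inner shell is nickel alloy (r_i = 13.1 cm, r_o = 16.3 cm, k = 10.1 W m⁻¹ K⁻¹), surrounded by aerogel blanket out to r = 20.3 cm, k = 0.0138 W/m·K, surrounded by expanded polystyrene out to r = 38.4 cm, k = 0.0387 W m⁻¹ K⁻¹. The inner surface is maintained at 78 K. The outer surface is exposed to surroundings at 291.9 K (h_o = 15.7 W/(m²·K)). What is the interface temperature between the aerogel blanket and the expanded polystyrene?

T = 204.7 K

Series thermal resistances, inner to outer:
  R_nickel alloy = (1/0.131 − 1/0.163)/(4πk) = 1.499/(4π·10.1) = 0.01181 K/W
  R_aerogel blanket = (1/0.163 − 1/0.203)/(4πk) = 1.209/(4π·0.0138) = 6.971 K/W
  R_expanded polystyrene = (1/0.203 − 1/0.384)/(4πk) = 2.322/(4π·0.0387) = 4.775 K/W
  R_conv,out = 1/(4πr²h) = 1/(4π·0.384²·15.7) = 0.03437 K/W
ΣR = 0.01181 + 6.971 + 4.775 + 0.03437 = 11.79 K/W
Q = ΔT/ΣR = (78 K − 291.9 K)/11.79 = -18.14 W
From the inner boundary to the aerogel blanket/expanded polystyrene interface, ΣR_partial = 6.983 K/W.
T_interface = T_in − Q·ΣR_partial = 78 K − (-18.14)(6.983) = 204.7 K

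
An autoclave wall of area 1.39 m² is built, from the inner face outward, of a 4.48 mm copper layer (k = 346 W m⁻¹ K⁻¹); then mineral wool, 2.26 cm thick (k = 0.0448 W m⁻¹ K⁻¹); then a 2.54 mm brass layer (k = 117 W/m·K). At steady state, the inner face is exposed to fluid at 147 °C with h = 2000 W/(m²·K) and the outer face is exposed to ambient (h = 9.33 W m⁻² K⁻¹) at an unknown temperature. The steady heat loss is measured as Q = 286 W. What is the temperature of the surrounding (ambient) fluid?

T_out = 21.0 °C

Sum the resistances:
  R_conv,in = 1/(hA) = 1/(2000·1.39) = 3.597×10^-4 K/W
  R_copper = L/(kA) = 0.00448/(346·1.39) = 9.315×10^-6 K/W
  R_mineral wool = L/(kA) = 0.0226/(0.0448·1.39) = 0.3629 K/W
  R_brass = L/(kA) = 0.00254/(117·1.39) = 1.562×10^-5 K/W
  R_conv,out = 1/(hA) = 1/(9.33·1.39) = 0.07711 K/W
ΣR = 0.4404 K/W
ΔT = Q·ΣR = 286 × 0.4404 = 126.0 K
Heat flows outward, so T_out = T_in − ΔT = 147 − 126.0 = 21.0 °C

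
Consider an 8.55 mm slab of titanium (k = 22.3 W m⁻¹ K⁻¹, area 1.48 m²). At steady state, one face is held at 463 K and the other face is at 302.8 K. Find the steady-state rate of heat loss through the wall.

Q = kA·ΔT/L = 22.3 × 1.48 × |463 K − 302.8 K| / 0.00855 = 6.18×10^5 W

Q = 6.18×10^5 W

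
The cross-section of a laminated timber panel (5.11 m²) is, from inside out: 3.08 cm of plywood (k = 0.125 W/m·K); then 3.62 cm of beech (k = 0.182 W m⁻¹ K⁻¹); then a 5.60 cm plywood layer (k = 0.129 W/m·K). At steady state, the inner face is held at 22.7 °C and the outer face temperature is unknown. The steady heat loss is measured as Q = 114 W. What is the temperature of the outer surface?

T_out = 3.08 °C

Sum the resistances:
  R_plywood = L/(kA) = 0.0308/(0.125·5.11) = 0.04822 K/W
  R_beech = L/(kA) = 0.0362/(0.182·5.11) = 0.03892 K/W
  R_plywood = L/(kA) = 0.0560/(0.129·5.11) = 0.08495 K/W
ΣR = 0.1721 K/W
ΔT = Q·ΣR = 114 × 0.1721 = 19.62 K
Heat flows outward, so T_out = T_in − ΔT = 22.7 − 19.62 = 3.08 °C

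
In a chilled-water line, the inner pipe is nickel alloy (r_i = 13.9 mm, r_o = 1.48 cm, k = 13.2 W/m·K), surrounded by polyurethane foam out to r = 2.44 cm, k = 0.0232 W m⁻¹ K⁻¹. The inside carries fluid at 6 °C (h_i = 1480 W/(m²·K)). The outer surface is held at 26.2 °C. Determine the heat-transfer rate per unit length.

Q' = 5.88 W/m

Resistance network (inner→outer):
  R'_conv,in = 1/(2πr h) = 1/(2π·0.0139·1480) = 0.007736 m·K/W
  R'_nickel alloy = ln(0.0148/0.0139)/(2πk) = 0.06274/(2π·13.2) = 7.564×10^-4 m·K/W
  R'_polyurethane foam = ln(0.0244/0.0148)/(2πk) = 0.5000/(2π·0.0232) = 3.430 m·K/W
ΣR = 0.007736 + 7.564×10^-4 + 3.430 = 3.438 m·K/W
Q' = ΔT/ΣR = (6 °C − 26.2 °C)/3.438 = -5.88 W/m
(Negative Q' ⇒ heat flows inward; heat gain = 5.88 W/m.)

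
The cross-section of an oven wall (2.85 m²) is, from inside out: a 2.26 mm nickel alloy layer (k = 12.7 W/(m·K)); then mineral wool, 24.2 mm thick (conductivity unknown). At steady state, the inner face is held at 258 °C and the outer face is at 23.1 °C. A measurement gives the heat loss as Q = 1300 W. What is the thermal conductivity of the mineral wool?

ΣR = ΔT/Q = |258 − 23.1|/1300 = 0.1807 K/W
Known resistances:
  R_nickel alloy = L/(kA) = 0.00226/(12.7·2.85) = 6.244×10^-5 K/W
R_mineral wool = ΣR − ΣR_known = 0.1807 − 6.244×10^-5 = 0.1806 K/W
L/(kA) = 0.1806 ⇒ k = 0.0242/(0.1806·2.85) = 0.0470 W/m·K

k = 0.0470 W/m·K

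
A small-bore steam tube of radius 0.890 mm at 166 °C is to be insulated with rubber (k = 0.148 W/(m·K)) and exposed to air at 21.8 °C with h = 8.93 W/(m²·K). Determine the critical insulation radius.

For a cylinder, r_cr = k_ins/h = 0.148/8.93 = 0.0166 m = 1.66 cm

r_cr = 1.66 cm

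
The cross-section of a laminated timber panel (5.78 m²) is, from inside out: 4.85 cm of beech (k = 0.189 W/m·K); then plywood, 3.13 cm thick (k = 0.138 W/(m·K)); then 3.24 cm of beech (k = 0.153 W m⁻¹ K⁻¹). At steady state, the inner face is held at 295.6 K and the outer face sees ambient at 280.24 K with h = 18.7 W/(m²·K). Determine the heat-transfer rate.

Treat each layer as a resistance in series:
  R_beech = L/(kA) = 0.0485/(0.189·5.78) = 0.04440 K/W
  R_plywood = L/(kA) = 0.0313/(0.138·5.78) = 0.03924 K/W
  R_beech = L/(kA) = 0.0324/(0.153·5.78) = 0.03664 K/W
  R_conv,out = 1/(hA) = 1/(18.7·5.78) = 0.009252 K/W
ΣR = 0.04440 + 0.03924 + 0.03664 + 0.009252 = 0.1295 K/W
Q = ΔT/ΣR = (295.6 K − 280.24 K)/0.1295 = 119 W

Q = 119 W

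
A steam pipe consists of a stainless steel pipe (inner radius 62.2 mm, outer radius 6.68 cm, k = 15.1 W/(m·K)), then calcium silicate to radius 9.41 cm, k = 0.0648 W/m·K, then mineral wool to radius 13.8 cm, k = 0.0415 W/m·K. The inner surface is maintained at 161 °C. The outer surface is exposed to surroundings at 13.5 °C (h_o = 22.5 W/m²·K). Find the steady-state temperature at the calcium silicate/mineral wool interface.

T = 108 °C

Resistance network (inner→outer):
  R'_stainless steel = ln(0.0668/0.0622)/(2πk) = 0.07135/(2π·15.1) = 7.520×10^-4 m·K/W
  R'_calcium silicate = ln(0.0941/0.0668)/(2πk) = 0.3427/(2π·0.0648) = 0.8416 m·K/W
  R'_mineral wool = ln(0.138/0.0941)/(2πk) = 0.3829/(2π·0.0415) = 1.468 m·K/W
  R'_conv,out = 1/(2πr h) = 1/(2π·0.138·22.5) = 0.05126 m·K/W
ΣR = 7.520×10^-4 + 0.8416 + 1.468 + 0.05126 = 2.362 m·K/W
Q' = ΔT/ΣR = (161 °C − 13.5 °C)/2.362 = 62.45 W/m
From the inner boundary to the calcium silicate/mineral wool interface, ΣR_partial = 0.8424 m·K/W.
T_interface = T_in − Q'·ΣR_partial = 161 °C − (62.45)(0.8424) = 108 °C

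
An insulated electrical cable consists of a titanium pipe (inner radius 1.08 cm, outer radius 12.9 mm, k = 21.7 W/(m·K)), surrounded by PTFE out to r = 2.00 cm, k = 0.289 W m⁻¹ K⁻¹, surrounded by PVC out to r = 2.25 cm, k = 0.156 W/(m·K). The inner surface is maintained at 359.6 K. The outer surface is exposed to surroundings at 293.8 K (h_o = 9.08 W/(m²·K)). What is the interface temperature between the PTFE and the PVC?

Resistance network (inner→outer):
  R'_titanium = ln(0.0129/0.0108)/(2πk) = 0.1777/(2π·21.7) = 0.001303 m·K/W
  R'_PTFE = ln(0.0200/0.0129)/(2πk) = 0.4385/(2π·0.289) = 0.2415 m·K/W
  R'_PVC = ln(0.0225/0.0200)/(2πk) = 0.1178/(2π·0.156) = 0.1202 m·K/W
  R'_conv,out = 1/(2πr h) = 1/(2π·0.0225·9.08) = 0.7790 m·K/W
ΣR = 0.001303 + 0.2415 + 0.1202 + 0.7790 = 1.142 m·K/W
Q' = ΔT/ΣR = (359.6 K − 293.8 K)/1.142 = 57.62 W/m
From the inner boundary to the PTFE/PVC interface, ΣR_partial = 0.2428 m·K/W.
T_interface = T_in − Q'·ΣR_partial = 359.6 K − (57.62)(0.2428) = 345.6 K

T = 345.6 K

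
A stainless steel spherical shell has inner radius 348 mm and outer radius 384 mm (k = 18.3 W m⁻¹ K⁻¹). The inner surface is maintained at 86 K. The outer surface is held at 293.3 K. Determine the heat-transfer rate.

Q = 1.77×10^5 W

Q = 4πk·ΔT/(1/r₁ − 1/r₂) = 4π × 18.3 × 207.3 / (1/0.348 − 1/0.384) = 1.77×10^5 W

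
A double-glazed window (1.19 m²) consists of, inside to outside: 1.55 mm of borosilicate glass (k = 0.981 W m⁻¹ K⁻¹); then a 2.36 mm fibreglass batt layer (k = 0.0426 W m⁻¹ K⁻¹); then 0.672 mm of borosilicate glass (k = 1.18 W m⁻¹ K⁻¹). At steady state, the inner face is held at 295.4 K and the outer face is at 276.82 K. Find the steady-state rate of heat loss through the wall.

Q = 384 W

Treat each layer as a resistance in series:
  R_borosilicate glass = L/(kA) = 0.00155/(0.981·1.19) = 0.001328 K/W
  R_fibreglass batt = L/(kA) = 0.00236/(0.0426·1.19) = 0.04655 K/W
  R_borosilicate glass = L/(kA) = 6.72×10^-4/(1.18·1.19) = 4.786×10^-4 K/W
ΣR = 0.001328 + 0.04655 + 4.786×10^-4 = 0.04836 K/W
Q = ΔT/ΣR = (295.4 K − 276.82 K)/0.04836 = 384 W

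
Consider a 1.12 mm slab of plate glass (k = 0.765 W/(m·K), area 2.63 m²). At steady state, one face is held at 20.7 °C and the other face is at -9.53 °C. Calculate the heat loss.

Q = kA·ΔT/L = 0.765 × 2.63 × |20.7 °C − -9.53 °C| / 0.00112 = 54300 W

Q = 54300 W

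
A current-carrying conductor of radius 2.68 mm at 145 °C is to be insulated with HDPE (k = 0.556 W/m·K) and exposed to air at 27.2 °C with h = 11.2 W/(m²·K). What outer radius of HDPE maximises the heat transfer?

r_cr = 4.96 cm

For a cylinder, r_cr = k_ins/h = 0.556/11.2 = 0.0496 m = 4.96 cm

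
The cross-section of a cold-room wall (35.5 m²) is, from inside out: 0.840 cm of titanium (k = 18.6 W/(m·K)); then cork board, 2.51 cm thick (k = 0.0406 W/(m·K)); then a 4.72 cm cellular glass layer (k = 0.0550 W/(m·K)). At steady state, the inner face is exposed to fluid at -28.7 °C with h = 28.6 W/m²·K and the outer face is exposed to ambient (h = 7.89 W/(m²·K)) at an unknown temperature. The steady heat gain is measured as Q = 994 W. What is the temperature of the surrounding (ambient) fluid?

T_out = 17.2 °C

Series resistances:
  R_conv,in = 1/(hA) = 1/(28.6·35.5) = 9.849×10^-4 K/W
  R_titanium = L/(kA) = 0.00840/(18.6·35.5) = 1.272×10^-5 K/W
  R_cork board = L/(kA) = 0.0251/(0.0406·35.5) = 0.01741 K/W
  R_cellular glass = L/(kA) = 0.0472/(0.0550·35.5) = 0.02417 K/W
  R_conv,out = 1/(hA) = 1/(7.89·35.5) = 0.003570 K/W
ΣR = 0.04616 K/W
ΔT = Q·ΣR = 994 × 0.04616 = 45.88 K
Heat flows inward, so T_out = T_in + ΔT = -28.7 + 45.88 = 17.2 °C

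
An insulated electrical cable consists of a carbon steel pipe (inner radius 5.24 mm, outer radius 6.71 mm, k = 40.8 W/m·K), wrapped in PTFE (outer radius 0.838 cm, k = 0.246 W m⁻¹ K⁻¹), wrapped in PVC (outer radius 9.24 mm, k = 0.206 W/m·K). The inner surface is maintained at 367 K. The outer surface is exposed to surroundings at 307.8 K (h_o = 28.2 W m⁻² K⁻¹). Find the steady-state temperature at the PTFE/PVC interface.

Resistance network (inner→outer):
  R'_carbon steel = ln(0.00671/0.00524)/(2πk) = 0.2473/(2π·40.8) = 9.646×10^-4 m·K/W
  R'_PTFE = ln(0.00838/0.00671)/(2πk) = 0.2222/(2π·0.246) = 0.1438 m·K/W
  R'_PVC = ln(0.00924/0.00838)/(2πk) = 0.09769/(2π·0.206) = 0.07548 m·K/W
  R'_conv,out = 1/(2πr h) = 1/(2π·0.00924·28.2) = 0.6108 m·K/W
ΣR = 9.646×10^-4 + 0.1438 + 0.07548 + 0.6108 = 0.8310 m·K/W
Q' = ΔT/ΣR = (367 K − 307.8 K)/0.8310 = 71.24 W/m
From the inner boundary to the PTFE/PVC interface, ΣR_partial = 0.1448 m·K/W.
T_interface = T_in − Q'·ΣR_partial = 367 K − (71.24)(0.1448) = 356.7 K

T = 356.7 K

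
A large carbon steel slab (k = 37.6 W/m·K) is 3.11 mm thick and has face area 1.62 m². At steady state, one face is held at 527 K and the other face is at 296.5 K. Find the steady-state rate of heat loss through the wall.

Q = 4.51×10^6 W

Q = kA·ΔT/L = 37.6 × 1.62 × |527 K − 296.5 K| / 0.00311 = 4.51×10^6 W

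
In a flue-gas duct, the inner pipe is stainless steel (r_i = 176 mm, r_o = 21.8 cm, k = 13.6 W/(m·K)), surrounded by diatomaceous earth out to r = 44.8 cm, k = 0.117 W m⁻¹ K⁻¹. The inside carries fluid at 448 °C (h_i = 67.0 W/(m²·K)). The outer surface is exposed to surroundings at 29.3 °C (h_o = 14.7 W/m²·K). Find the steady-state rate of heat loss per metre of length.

Q' = 410 W/m

Series thermal resistances, inner to outer:
  R'_conv,in = 1/(2πr h) = 1/(2π·0.176·67.0) = 0.01350 m·K/W
  R'_stainless steel = ln(0.218/0.176)/(2πk) = 0.2140/(2π·13.6) = 0.002504 m·K/W
  R'_diatomaceous earth = ln(0.448/0.218)/(2πk) = 0.7203/(2π·0.117) = 0.9798 m·K/W
  R'_conv,out = 1/(2πr h) = 1/(2π·0.448·14.7) = 0.02417 m·K/W
ΣR = 0.01350 + 0.002504 + 0.9798 + 0.02417 = 1.020 m·K/W
Q' = ΔT/ΣR = (448 °C − 29.3 °C)/1.020 = 410 W/m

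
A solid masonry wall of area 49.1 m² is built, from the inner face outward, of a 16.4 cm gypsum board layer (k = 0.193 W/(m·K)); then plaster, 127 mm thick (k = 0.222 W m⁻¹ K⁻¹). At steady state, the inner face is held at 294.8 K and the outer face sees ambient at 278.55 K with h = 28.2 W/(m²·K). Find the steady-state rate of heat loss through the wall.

Resistance network (inner→outer):
  R_gypsum board = L/(kA) = 0.164/(0.193·49.1) = 0.01731 K/W
  R_plaster = L/(kA) = 0.127/(0.222·49.1) = 0.01165 K/W
  R_conv,out = 1/(hA) = 1/(28.2·49.1) = 7.222×10^-4 K/W
ΣR = 0.01731 + 0.01165 + 7.222×10^-4 = 0.02968 K/W
Q = ΔT/ΣR = (294.8 K − 278.55 K)/0.02968 = 548 W

Q = 548 W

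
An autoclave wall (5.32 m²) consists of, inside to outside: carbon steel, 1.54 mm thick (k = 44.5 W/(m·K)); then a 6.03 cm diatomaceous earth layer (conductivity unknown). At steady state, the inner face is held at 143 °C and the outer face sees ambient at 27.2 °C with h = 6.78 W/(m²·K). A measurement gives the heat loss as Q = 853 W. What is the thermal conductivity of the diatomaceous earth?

k = 0.105 W/m·K

ΣR = ΔT/Q = |143 − 27.2|/853 = 0.1358 K/W
Known resistances:
  R_carbon steel = L/(kA) = 0.00154/(44.5·5.32) = 6.505×10^-6 K/W
  R_conv,out = 1/(hA) = 1/(6.78·5.32) = 0.02772 K/W
R_diatomaceous earth = ΣR − ΣR_known = 0.1358 − 0.02773 = 0.1081 K/W
L/(kA) = 0.1081 ⇒ k = 0.0603/(0.1081·5.32) = 0.105 W/m·K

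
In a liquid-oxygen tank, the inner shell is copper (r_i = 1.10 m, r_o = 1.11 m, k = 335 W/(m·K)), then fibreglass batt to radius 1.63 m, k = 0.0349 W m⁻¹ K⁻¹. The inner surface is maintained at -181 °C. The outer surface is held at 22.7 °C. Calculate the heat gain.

Treat each layer as a resistance in series:
  R_copper = (1/1.10 − 1/1.11)/(4πk) = 0.008190/(4π·335) = 1.945×10^-6 K/W
  R_fibreglass batt = (1/1.11 − 1/1.63)/(4πk) = 0.2874/(4π·0.0349) = 0.6553 K/W
ΣR = 1.945×10^-6 + 0.6553 = 0.6553 K/W
Q = ΔT/ΣR = (-181 °C − 22.7 °C)/0.6553 = -311 W
(Negative Q ⇒ heat flows inward; heat gain = 311 W.)

Q = 311 W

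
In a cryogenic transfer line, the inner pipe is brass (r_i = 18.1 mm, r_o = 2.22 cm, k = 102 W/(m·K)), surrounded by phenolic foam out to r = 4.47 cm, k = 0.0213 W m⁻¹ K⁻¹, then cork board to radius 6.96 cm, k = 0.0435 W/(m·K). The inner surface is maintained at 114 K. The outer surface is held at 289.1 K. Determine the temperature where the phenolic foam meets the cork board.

Series thermal resistances, inner to outer:
  R'_brass = ln(0.0222/0.0181)/(2πk) = 0.2042/(2π·102) = 3.186×10^-4 m·K/W
  R'_phenolic foam = ln(0.0447/0.0222)/(2πk) = 0.6999/(2π·0.0213) = 5.230 m·K/W
  R'_cork board = ln(0.0696/0.0447)/(2πk) = 0.4428/(2π·0.0435) = 1.620 m·K/W
ΣR = 3.186×10^-4 + 5.230 + 1.620 = 6.850 m·K/W
Q' = ΔT/ΣR = (114 K − 289.1 K)/6.850 = -25.56 W/m
From the inner boundary to the phenolic foam/cork board interface, ΣR_partial = 5.230 m·K/W.
T_interface = T_in − Q'·ΣR_partial = 114 K − (-25.56)(5.230) = 247.7 K

T = 247.7 K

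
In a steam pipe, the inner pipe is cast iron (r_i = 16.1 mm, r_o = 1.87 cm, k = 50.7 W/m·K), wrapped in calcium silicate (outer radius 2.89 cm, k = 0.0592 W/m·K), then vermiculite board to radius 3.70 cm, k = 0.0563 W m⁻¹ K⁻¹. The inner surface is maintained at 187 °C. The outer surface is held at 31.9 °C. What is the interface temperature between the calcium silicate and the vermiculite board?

T = 89.9 °C

Series thermal resistances, inner to outer:
  R'_cast iron = ln(0.0187/0.0161)/(2πk) = 0.1497/(2π·50.7) = 4.699×10^-4 m·K/W
  R'_calcium silicate = ln(0.0289/0.0187)/(2πk) = 0.4353/(2π·0.0592) = 1.170 m·K/W
  R'_vermiculite board = ln(0.0370/0.0289)/(2πk) = 0.2471/(2π·0.0563) = 0.6985 m·K/W
ΣR = 4.699×10^-4 + 1.170 + 0.6985 = 1.869 m·K/W
Q' = ΔT/ΣR = (187 °C − 31.9 °C)/1.869 = 82.99 W/m
From the inner boundary to the calcium silicate/vermiculite board interface, ΣR_partial = 1.170 m·K/W.
T_interface = T_in − Q'·ΣR_partial = 187 °C − (82.99)(1.170) = 89.9 °C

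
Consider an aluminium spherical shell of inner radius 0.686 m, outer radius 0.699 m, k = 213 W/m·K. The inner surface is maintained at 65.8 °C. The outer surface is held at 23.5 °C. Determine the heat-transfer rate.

Q = 4180 kW

Q = 4πk·ΔT/(1/r₁ − 1/r₂) = 4π × 213 × 42.3 / (1/0.686 − 1/0.699) = 4.18×10^6 W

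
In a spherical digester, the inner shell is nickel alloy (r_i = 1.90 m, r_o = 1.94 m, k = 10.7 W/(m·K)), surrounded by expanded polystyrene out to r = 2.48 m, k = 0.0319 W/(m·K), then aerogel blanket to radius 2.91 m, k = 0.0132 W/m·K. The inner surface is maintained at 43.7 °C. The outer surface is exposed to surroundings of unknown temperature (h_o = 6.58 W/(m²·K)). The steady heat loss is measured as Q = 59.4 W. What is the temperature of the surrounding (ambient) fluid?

T_out = 5.64 °C

Series resistances:
  R_nickel alloy = (1/1.90 − 1/1.94)/(4πk) = 0.01085/(4π·10.7) = 8.071×10^-5 K/W
  R_expanded polystyrene = (1/1.94 − 1/2.48)/(4πk) = 0.1122/(4π·0.0319) = 0.2800 K/W
  R_aerogel blanket = (1/2.48 − 1/2.91)/(4πk) = 0.05958/(4π·0.0132) = 0.3592 K/W
  R_conv,out = 1/(4πr²h) = 1/(4π·2.91²·6.58) = 0.001428 K/W
ΣR = 0.6407 K/W
ΔT = Q·ΣR = 59.4 × 0.6407 = 38.06 K
Heat flows outward, so T_out = T_in − ΔT = 43.7 − 38.06 = 5.64 °C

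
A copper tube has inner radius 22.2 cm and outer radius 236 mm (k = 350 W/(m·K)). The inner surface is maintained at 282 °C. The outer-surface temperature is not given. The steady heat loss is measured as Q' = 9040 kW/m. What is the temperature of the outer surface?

Sum the resistances:
  R'_copper = ln(0.236/0.222)/(2πk) = 0.06115/(2π·350) = 2.781×10^-5 m·K/W
ΣR = 2.781×10^-5 m·K/W
ΔT = Q'·ΣR = 9.04×10^6 × 2.781×10^-5 = 251.4 K
Heat flows outward, so T_out = T_in − ΔT = 282 − 251.4 = 30.6 °C

T_out = 30.6 °C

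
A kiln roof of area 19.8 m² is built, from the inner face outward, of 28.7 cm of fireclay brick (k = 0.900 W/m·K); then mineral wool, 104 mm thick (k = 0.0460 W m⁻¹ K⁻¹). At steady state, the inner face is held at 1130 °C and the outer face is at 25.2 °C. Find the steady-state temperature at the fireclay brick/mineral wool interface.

Treat each layer as a resistance in series:
  R_fireclay brick = L/(kA) = 0.287/(0.900·19.8) = 0.01611 K/W
  R_mineral wool = L/(kA) = 0.104/(0.0460·19.8) = 0.1142 K/W
ΣR = 0.01611 + 0.1142 = 0.1303 K/W
Q = ΔT/ΣR = (1130 °C − 25.2 °C)/0.1303 = 8479 W
From the inner boundary to the fireclay brick/mineral wool interface, ΣR_partial = 0.01611 K/W.
T_interface = T_in − Q·ΣR_partial = 1130 °C − (8479)(0.01611) = 993 °C

T = 993 °C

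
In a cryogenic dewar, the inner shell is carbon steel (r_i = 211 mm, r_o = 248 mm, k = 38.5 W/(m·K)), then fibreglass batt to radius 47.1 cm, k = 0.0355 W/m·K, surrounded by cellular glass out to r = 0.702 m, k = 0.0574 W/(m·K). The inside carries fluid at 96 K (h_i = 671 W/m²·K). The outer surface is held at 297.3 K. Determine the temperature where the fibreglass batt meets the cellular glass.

T = 260.2 K

Treat each layer as a resistance in series:
  R_conv,in = 1/(4πr²h) = 1/(4π·0.211²·671) = 0.002664 K/W
  R_carbon steel = (1/0.211 − 1/0.248)/(4πk) = 0.7071/(4π·38.5) = 0.001461 K/W
  R_fibreglass batt = (1/0.248 − 1/0.471)/(4πk) = 1.909/(4π·0.0355) = 4.280 K/W
  R_cellular glass = (1/0.471 − 1/0.702)/(4πk) = 0.6986/(4π·0.0574) = 0.9686 K/W
ΣR = 0.002664 + 0.001461 + 4.280 + 0.9686 = 5.253 K/W
Q = ΔT/ΣR = (96 K − 297.3 K)/5.253 = -38.32 W
From the inner boundary to the fibreglass batt/cellular glass interface, ΣR_partial = 4.284 K/W.
T_interface = T_in − Q·ΣR_partial = 96 K − (-38.32)(4.284) = 260.2 K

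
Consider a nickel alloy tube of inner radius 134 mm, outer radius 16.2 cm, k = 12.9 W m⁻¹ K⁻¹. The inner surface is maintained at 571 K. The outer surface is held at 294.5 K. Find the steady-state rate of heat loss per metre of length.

Q' = 118 kW/m

Q' = 2πk·ΔT/ln(r₂/r₁) = 2π × 12.9 × 276.5 / ln(0.162/0.134) = 1.18×10^5 W/m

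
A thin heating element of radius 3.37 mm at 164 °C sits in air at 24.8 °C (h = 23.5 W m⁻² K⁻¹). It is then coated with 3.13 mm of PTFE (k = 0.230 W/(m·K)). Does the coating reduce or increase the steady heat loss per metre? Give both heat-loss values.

increases: 69.3 → 93.0 W/m

Critical radius for a cylinder: r_cr = k/h = 0.00979 m = 0.979 cm.
Outer radius after coating: r₂ = 0.00337 + 0.00313 = 0.00650 m.
Since r₁ < r_cr and r₂ ≤ r_cr, the coating moves toward the maximum at r_cr — heat loss rises.
Bare: R = 1/(2πr₁h) = 2.010 m·K/W; Q = 139.2/2.010 = 69.3 W/m.
Coated: R = R_cond + R_conv = 1.496 m·K/W; Q = 139.2/1.496 = 93.0 W/m.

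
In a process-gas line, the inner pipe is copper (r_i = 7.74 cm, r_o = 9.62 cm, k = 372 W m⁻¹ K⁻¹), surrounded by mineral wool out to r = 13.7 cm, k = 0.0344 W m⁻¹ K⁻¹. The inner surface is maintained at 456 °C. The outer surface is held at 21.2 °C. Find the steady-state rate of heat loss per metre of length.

Q' = 266 W/m

Series thermal resistances, inner to outer:
  R'_copper = ln(0.0962/0.0774)/(2πk) = 0.2174/(2π·372) = 9.303×10^-5 m·K/W
  R'_mineral wool = ln(0.137/0.0962)/(2πk) = 0.3536/(2π·0.0344) = 1.636 m·K/W
ΣR = 9.303×10^-5 + 1.636 = 1.636 m·K/W
Q' = ΔT/ΣR = (456 °C − 21.2 °C)/1.636 = 266 W/m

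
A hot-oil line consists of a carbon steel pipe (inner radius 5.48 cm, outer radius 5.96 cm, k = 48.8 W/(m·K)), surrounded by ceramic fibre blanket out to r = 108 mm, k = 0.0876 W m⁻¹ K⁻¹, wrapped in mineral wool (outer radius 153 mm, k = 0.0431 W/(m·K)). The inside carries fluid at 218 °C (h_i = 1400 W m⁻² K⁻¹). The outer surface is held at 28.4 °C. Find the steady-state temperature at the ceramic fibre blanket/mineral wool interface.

Series thermal resistances, inner to outer:
  R'_conv,in = 1/(2πr h) = 1/(2π·0.0548·1400) = 0.002074 m·K/W
  R'_carbon steel = ln(0.0596/0.0548)/(2πk) = 0.08397/(2π·48.8) = 2.738×10^-4 m·K/W
  R'_ceramic fibre blanket = ln(0.108/0.0596)/(2πk) = 0.5945/(2π·0.0876) = 1.080 m·K/W
  R'_mineral wool = ln(0.153/0.108)/(2πk) = 0.3483/(2π·0.0431) = 1.286 m·K/W
ΣR = 0.002074 + 2.738×10^-4 + 1.080 + 1.286 = 2.368 m·K/W
Q' = ΔT/ΣR = (218 °C − 28.4 °C)/2.368 = 80.07 W/m
From the inner boundary to the ceramic fibre blanket/mineral wool interface, ΣR_partial = 1.082 m·K/W.
T_interface = T_in − Q'·ΣR_partial = 218 °C − (80.07)(1.082) = 131 °C

T = 131 °C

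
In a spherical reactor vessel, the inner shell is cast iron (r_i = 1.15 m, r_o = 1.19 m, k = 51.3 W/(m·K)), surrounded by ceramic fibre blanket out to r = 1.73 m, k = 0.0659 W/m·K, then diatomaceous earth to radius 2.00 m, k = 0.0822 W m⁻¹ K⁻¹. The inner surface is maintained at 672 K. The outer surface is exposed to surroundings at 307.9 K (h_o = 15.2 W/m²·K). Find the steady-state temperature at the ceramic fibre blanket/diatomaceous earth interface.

Series thermal resistances, inner to outer:
  R_cast iron = (1/1.15 − 1/1.19)/(4πk) = 0.02923/(4π·51.3) = 4.534×10^-5 K/W
  R_ceramic fibre blanket = (1/1.19 − 1/1.73)/(4πk) = 0.2623/(4π·0.0659) = 0.3167 K/W
  R_diatomaceous earth = (1/1.73 − 1/2.00)/(4πk) = 0.07803/(4π·0.0822) = 0.07555 K/W
  R_conv,out = 1/(4πr²h) = 1/(4π·2.00²·15.2) = 0.001309 K/W
ΣR = 4.534×10^-5 + 0.3167 + 0.07555 + 0.001309 = 0.3936 K/W
Q = ΔT/ΣR = (672 K − 307.9 K)/0.3936 = 925.1 W
From the inner boundary to the ceramic fibre blanket/diatomaceous earth interface, ΣR_partial = 0.3167 K/W.
T_interface = T_in − Q·ΣR_partial = 672 K − (925.1)(0.3167) = 379 K

T = 379 K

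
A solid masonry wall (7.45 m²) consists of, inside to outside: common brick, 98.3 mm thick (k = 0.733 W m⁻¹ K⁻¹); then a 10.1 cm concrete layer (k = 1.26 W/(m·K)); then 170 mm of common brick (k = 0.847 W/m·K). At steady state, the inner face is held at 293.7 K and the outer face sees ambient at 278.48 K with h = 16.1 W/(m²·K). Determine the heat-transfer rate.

Q = 238 W

Treat each layer as a resistance in series:
  R_common brick = L/(kA) = 0.0983/(0.733·7.45) = 0.01800 K/W
  R_concrete = L/(kA) = 0.101/(1.26·7.45) = 0.01076 K/W
  R_common brick = L/(kA) = 0.170/(0.847·7.45) = 0.02694 K/W
  R_conv,out = 1/(hA) = 1/(16.1·7.45) = 0.008337 K/W
ΣR = 0.01800 + 0.01076 + 0.02694 + 0.008337 = 0.06404 K/W
Q = ΔT/ΣR = (293.7 K − 278.48 K)/0.06404 = 238 W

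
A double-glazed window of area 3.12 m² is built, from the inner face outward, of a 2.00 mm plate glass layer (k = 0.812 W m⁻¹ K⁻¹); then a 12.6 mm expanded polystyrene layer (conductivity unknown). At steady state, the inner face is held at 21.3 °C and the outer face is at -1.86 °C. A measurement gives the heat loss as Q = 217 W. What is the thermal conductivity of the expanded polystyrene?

ΣR = ΔT/Q = |21.3 − -1.86|/217 = 0.1067 K/W
Known resistances:
  R_plate glass = L/(kA) = 0.00200/(0.812·3.12) = 7.894×10^-4 K/W
R_expanded polystyrene = ΣR − ΣR_known = 0.1067 − 7.894×10^-4 = 0.1059 K/W
L/(kA) = 0.1059 ⇒ k = 0.0126/(0.1059·3.12) = 0.0381 W/m·K

k = 0.0381 W/m·K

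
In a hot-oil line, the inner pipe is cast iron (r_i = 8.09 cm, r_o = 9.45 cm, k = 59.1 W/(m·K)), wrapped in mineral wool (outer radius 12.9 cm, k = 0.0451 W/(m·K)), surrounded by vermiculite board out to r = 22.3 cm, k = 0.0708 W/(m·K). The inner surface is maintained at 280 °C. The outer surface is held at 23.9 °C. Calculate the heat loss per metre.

Treat each layer as a resistance in series:
  R'_cast iron = ln(0.0945/0.0809)/(2πk) = 0.1554/(2π·59.1) = 4.185×10^-4 m·K/W
  R'_mineral wool = ln(0.129/0.0945)/(2πk) = 0.3112/(2π·0.0451) = 1.098 m·K/W
  R'_vermiculite board = ln(0.223/0.129)/(2πk) = 0.5474/(2π·0.0708) = 1.230 m·K/W
ΣR = 4.185×10^-4 + 1.098 + 1.230 = 2.328 m·K/W
Q' = ΔT/ΣR = (280 °C − 23.9 °C)/2.328 = 110 W/m

Q' = 110 W/m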